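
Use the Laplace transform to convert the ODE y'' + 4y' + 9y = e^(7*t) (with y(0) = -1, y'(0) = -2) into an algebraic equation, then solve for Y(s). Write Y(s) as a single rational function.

Apply the Laplace transform to the equation.
The derivative rules (L{y''} = s^2 Y - s·y(0) - y'(0) and L{y'} = sY - y(0), with y(0) = -1, y'(0) = -2) turn the left side into (s^2 + 4*s + 9)Y - (-s - 6).
The right side is L{e^(7*t)} = 1/(s - 7).
So (s^2 + 4*s + 9)Y = 1/(s - 7) + (-s - 6).
Isolate Y and clear denominators.

Y(s) = (-s^2 + s + 43)/(s^3 - 3*s^2 - 19*s - 63)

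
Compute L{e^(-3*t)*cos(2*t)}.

L{cos(2t)} = s/(s^2 + 4).
By the first shifting theorem, multiplying by e^(-3t) replaces s with s + 3.

(s + 3)/((s + 3)^2 + 4)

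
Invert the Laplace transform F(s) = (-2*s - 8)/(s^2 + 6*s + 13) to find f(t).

f(t) = -exp(-3*t)*sin(2*t) - 2*exp(-3*t)*cos(2*t)

Complete the square in the denominator: s^2 + 6*s + 13 = (s + 3)^2 + 2^2.
Split the numerator to match: -2*s - 8 = -2·(s + 3) - 1·2.
Invert each term: -2·(s + 3)/((s + 3)^2 + 4) ↔ -2e^(-3t)cos(2t); -1·2/((s + 3)^2 + 4) ↔ -e^(-3t)sin(2t).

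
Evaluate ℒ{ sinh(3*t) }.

3/(s^2 - 9)

L{sinh(3t)} = 3/(s^2 - 9).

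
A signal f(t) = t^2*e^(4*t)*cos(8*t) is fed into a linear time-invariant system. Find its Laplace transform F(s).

L{cos(8t)} = s/(s^2 + 64).
Multiplying by e^(4t) shifts s → s - 4, so L{e^(4*t)*cos(8*t)} = (s - 4)/((s - 4)^2 + 64).
Then apply L{t^2·g(t)} = (-1)^2 d^2/ds^2[G(s)] with G(s) = (s - 4)/((s - 4)^2 + 64):
differentiating 2 times and applying the sign gives 2*(s - 4)*(s^2 - 8*s - 176)/(s^2 - 8*s + 80)^3.

F(s) = 2*(s - 4)*(s^2 - 8*s - 176)/(s^2 - 8*s + 80)^3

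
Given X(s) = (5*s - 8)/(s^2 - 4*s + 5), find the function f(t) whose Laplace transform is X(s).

Complete the square in the denominator: s^2 - 4*s + 5 = (s - 2)^2 + 1^2.
Split the numerator to match: 5*s - 8 = 5·(s - 2) + 2·1.
Invert each term: 5·(s - 2)/((s - 2)^2 + 1) ↔ 5e^(2t)cos(t); 2·1/((s - 2)^2 + 1) ↔ 2e^(2t)sin(t).

f(t) = 2*exp(2*t)*sin(t) + 5*exp(2*t)*cos(t)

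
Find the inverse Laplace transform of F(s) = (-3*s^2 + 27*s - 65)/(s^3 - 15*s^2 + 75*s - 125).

-5*t^2*exp(5*t)/2 - 3*t*exp(5*t) - 3*exp(5*t)

Factor the denominator: s^3 - 15*s^2 + 75*s - 125 = (s - 5)^3.
Partial fraction decomposition gives [-3/(s - 5)] + [-3/(s - 5)^2] + [-5/(s - 5)^3].
Invert each term: -3/(s - 5) ↔ -3e^(5t); -3/(s - 5)^2 ↔ -3t·e^(5t); -5/(s - 5)^3 ↔ (-5/2)t^2·e^(5t).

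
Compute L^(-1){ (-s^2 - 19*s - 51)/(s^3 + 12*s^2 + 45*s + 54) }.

Factor the denominator: s^3 + 12*s^2 + 45*s + 54 = (s + 3)^2*(s + 6).
Partial fraction decomposition gives [-4/(s + 3)] + [-1/(s + 3)^2] + [3/(s + 6)].
Invert each term: -4/(s + 3) ↔ -4e^(-3t); -1/(s + 3)^2 ↔ -t·e^(-3t); 3/(s + 6) ↔ 3e^(-6t).

-t*exp(-3*t) - 4*exp(-3*t) + 3*exp(-6*t)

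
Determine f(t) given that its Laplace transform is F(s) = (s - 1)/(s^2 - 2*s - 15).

f(t) = exp(t)*cosh(4*t)

Rewrite the denominator: s^2 - 2*s - 15 = (s - 1)^2 - 16.
The form in (s - 1) signals a first-shifting-theorem factor e^(t).
Since L{cosh(4t)} = s/(s^2 - 16), the inverse is e^(t)*cosh(4*t).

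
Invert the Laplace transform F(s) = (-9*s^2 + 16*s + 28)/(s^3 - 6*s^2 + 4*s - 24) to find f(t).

f(t) = -5*exp(6*t) - 4*sin(2*t) - 4*cos(2*t)

Factor the denominator: s^3 - 6*s^2 + 4*s - 24 = (s - 6)*(s^2 + 4).
Partial fraction decomposition gives [-5/(s - 6)] + [-4*s/(s^2 + 4)] + [-8/(s^2 + 4)].
Invert each term: -5/(s - 6) ↔ -5e^(6t); -4·s/(s^2 + 4) ↔ -4cos(2t); -4·2/(s^2 + 4) ↔ -4sin(2t).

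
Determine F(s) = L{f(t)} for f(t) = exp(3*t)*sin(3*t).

L{sin(3t)} = 3/(s^2 + 9).
By the first shifting theorem, multiplying by e^(3t) replaces s with s - 3.

F(s) = 3/((s - 3)^2 + 9)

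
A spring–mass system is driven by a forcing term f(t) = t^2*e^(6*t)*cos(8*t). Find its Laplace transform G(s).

G(s) = 2*(s - 6)*(s^2 - 12*s - 156)/(s^2 - 12*s + 100)^3

L{cos(8t)} = s/(s^2 + 64).
Multiplying by e^(6t) shifts s → s - 6, so L{e^(6*t)*cos(8*t)} = (s - 6)/((s - 6)^2 + 64).
Then apply L{t^2·g(t)} = (-1)^2 d^2/ds^2[H(s)] with H(s) = (s - 6)/((s - 6)^2 + 64):
differentiating 2 times and applying the sign gives 2*(s - 6)*(s^2 - 12*s - 156)/(s^2 - 12*s + 100)^3.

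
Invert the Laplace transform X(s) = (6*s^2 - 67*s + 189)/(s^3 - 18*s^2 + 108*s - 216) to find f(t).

f(t) = 3*t^2*exp(6*t)/2 + 5*t*exp(6*t) + 6*exp(6*t)

Factor the denominator: s^3 - 18*s^2 + 108*s - 216 = (s - 6)^3.
Partial fraction decomposition gives [6/(s - 6)] + [5/(s - 6)^2] + [3/(s - 6)^3].
Invert each term: 6/(s - 6) ↔ 6e^(6t); 5/(s - 6)^2 ↔ 5t·e^(6t); 3/(s - 6)^3 ↔ (3/2)t^2·e^(6t).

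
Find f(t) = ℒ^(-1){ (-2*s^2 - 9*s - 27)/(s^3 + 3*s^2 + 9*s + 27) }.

f(t) = -2*sin(3*t) - cos(3*t) - exp(-3*t)

Factor the denominator: s^3 + 3*s^2 + 9*s + 27 = (s + 3)*(s^2 + 9).
Partial fraction decomposition gives [-1/(s + 3)] + [-s/(s^2 + 9)] + [-6/(s^2 + 9)].
Invert each term: -1/(s + 3) ↔ -e^(-3t); -1·s/(s^2 + 9) ↔ -cos(3t); -2·3/(s^2 + 9) ↔ -2sin(3t).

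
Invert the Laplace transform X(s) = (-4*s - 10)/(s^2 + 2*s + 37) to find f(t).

f(t) = -exp(-t)*sin(6*t) - 4*exp(-t)*cos(6*t)

Complete the square in the denominator: s^2 + 2*s + 37 = (s + 1)^2 + 6^2.
Split the numerator to match: -4*s - 10 = -4·(s + 1) - 1·6.
Invert each term: -4·(s + 1)/((s + 1)^2 + 36) ↔ -4e^(-t)cos(6t); -1·6/((s + 1)^2 + 36) ↔ -e^(-t)sin(6t).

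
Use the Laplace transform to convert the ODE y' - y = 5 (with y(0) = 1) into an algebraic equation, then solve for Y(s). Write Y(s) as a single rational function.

Transform both sides with L{·}.
The derivative rules (L{y'} = sY - y(0) = sY - 1) turn the left side into (s - 1)Y - (1).
The right side is L{5} = 5/s.
So (s - 1)Y = 5/s + (1).
Isolate Y and clear denominators.

Y(s) = (s + 5)/(s^2 - s)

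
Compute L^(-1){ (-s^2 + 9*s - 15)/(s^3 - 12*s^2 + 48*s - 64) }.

5*t^2*exp(4*t)/2 + t*exp(4*t) - exp(4*t)

Factor the denominator: s^3 - 12*s^2 + 48*s - 64 = (s - 4)^3.
Partial fraction decomposition gives [-1/(s - 4)] + [(s - 4)^(-2)] + [5/(s - 4)^3].
Invert each term: -1/(s - 4) ↔ -e^(4t); 1/(s - 4)^2 ↔ t·e^(4t); 5/(s - 4)^3 ↔ (5/2)t^2·e^(4t).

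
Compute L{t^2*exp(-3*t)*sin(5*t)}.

10*(3*s^2 + 18*s + 2)/(s^2 + 6*s + 34)^3

L{sin(5t)} = 5/(s^2 + 25).
Multiplying by e^(-3t) shifts s → s + 3, so L{exp(-3*t)*sin(5*t)} = 5/((s + 3)^2 + 25).
Then apply L{t^2·g(t)} = (-1)^2 d^2/ds^2[G(s)] with G(s) = 5/((s + 3)^2 + 25):
differentiating 2 times and applying the sign gives 10*(3*s^2 + 18*s + 2)/(s^2 + 6*s + 34)^3.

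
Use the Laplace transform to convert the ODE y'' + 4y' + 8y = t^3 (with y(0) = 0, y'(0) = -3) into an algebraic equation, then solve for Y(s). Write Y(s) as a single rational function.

Transform both sides with L{·}.
With L{y''} = s^2 Y - s·y(0) - y'(0) and L{y'} = sY - y(0), with y(0) = 0, y'(0) = -3: the LHS transforms to (s^2 + 4*s + 8)Y - (-3).
The right side is L{t^3} = 6/s^4.
So (s^2 + 4*s + 8)Y = 6/s^4 + (-3).
Divide through and combine into a single rational function.

Y(s) = (-3*s^4 + 6)/(s^6 + 4*s^5 + 8*s^4)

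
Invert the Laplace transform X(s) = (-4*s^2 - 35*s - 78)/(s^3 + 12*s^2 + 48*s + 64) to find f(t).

f(t) = -t^2*exp(-4*t) - 3*t*exp(-4*t) - 4*exp(-4*t)

Factor the denominator: s^3 + 12*s^2 + 48*s + 64 = (s + 4)^3.
Partial fraction decomposition gives [-4/(s + 4)] + [-3/(s + 4)^2] + [-2/(s + 4)^3].
Invert each term: -4/(s + 4) ↔ -4e^(-4t); -3/(s + 4)^2 ↔ -3t·e^(-4t); -2/(s + 4)^3 ↔ (-1)t^2·e^(-4t).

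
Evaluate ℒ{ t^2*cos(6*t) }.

L{cos(6t)} = s/(s^2 + 36).
Then apply L{t^2·g(t)} = (-1)^2 d^2/ds^2[G(s)] with G(s) = s/(s^2 + 36):
differentiating 2 times and applying the sign gives 2*s*(s^2 - 108)/(s^2 + 36)^3.

2*s*(s^2 - 108)/(s^2 + 36)^3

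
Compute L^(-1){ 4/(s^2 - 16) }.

Since L{sinh(4t)} = 4/(s^2 - 16), the inverse is sinh(4*t).

sinh(4*t)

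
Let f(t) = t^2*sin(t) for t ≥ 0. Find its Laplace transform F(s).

F(s) = 2*(3*s^2 - 1)/(s^2 + 1)^3

L{sin(t)} = 1/(s^2 + 1).
Then apply L{t^2·g(t)} = (-1)^2 d^2/ds^2[G(s)] with G(s) = 1/(s^2 + 1):
differentiating 2 times and applying the sign gives 2*(3*s^2 - 1)/(s^2 + 1)^3.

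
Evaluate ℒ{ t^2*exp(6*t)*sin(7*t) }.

14*(3*s^2 - 36*s + 59)/(s^2 - 12*s + 85)^3

L{sin(7t)} = 7/(s^2 + 49).
Multiplying by e^(6t) shifts s → s - 6, so L{exp(6*t)*sin(7*t)} = 7/((s - 6)^2 + 49).
Then apply L{t^2·g(t)} = (-1)^2 d^2/ds^2[G(s)] with G(s) = 7/((s - 6)^2 + 49):
differentiating 2 times and applying the sign gives 14*(3*s^2 - 36*s + 59)/(s^2 - 12*s + 85)^3.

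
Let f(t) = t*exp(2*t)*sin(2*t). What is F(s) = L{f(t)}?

L{sin(2t)} = 2/(s^2 + 4).
Multiplying by e^(2t) shifts s → s - 2, so L{exp(2*t)*sin(2*t)} = 2/((s - 2)^2 + 4).
Then apply L{t·g(t)} = -d/ds[G(s)] with G(s) = 2/((s - 2)^2 + 4):
differentiating 1 time and applying the sign gives 4*(s - 2)/(s^2 - 4*s + 8)^2.

F(s) = 4*(s - 2)/(s^2 - 4*s + 8)^2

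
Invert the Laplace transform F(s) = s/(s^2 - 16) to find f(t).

f(t) = cosh(4*t)

Since L{cosh(4t)} = s/(s^2 - 16), the inverse is cosh(4*t).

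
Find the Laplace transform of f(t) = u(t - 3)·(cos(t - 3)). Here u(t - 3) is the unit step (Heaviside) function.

By the second shifting theorem, L{u(t - c)·g(t - c)} = e^(-cs)·G(s) with c = 3 and G(s) = L{g(t)}.
L{cos(t)} = s/(s^2 + 1).

s*exp(-3*s)/(s^2 + 1)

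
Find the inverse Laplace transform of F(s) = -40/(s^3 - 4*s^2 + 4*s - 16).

Factor the denominator: s^3 - 4*s^2 + 4*s - 16 = (s - 4)*(s^2 + 4).
Partial fraction decomposition gives [-2/(s - 4)] + [2*s/(s^2 + 4)] + [8/(s^2 + 4)].
Invert each term: -2/(s - 4) ↔ -2e^(4t); 2·s/(s^2 + 4) ↔ 2cos(2t); 4·2/(s^2 + 4) ↔ 4sin(2t).

-2*exp(4*t) + 4*sin(2*t) + 2*cos(2*t)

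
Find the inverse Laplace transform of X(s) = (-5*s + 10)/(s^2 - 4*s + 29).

Rewrite the denominator: s^2 - 4*s + 29 = (s - 2)^2 + 25.
The form in (s - 2) signals a first-shifting-theorem factor e^(2t).
Since L{cos(5t)} = s/(s^2 + 25), the inverse is e^(2*t)*cos(5*t), scaled by -5.

-5*exp(2*t)*cos(5*t)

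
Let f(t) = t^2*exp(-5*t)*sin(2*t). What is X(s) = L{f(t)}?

L{sin(2t)} = 2/(s^2 + 4).
Multiplying by e^(-5t) shifts s → s + 5, so L{exp(-5*t)*sin(2*t)} = 2/((s + 5)^2 + 4).
Then apply L{t^2·g(t)} = (-1)^2 d^2/ds^2[G(s)] with G(s) = 2/((s + 5)^2 + 4):
differentiating 2 times and applying the sign gives 4*(3*s^2 + 30*s + 71)/(s^2 + 10*s + 29)^3.

X(s) = 4*(3*s^2 + 30*s + 71)/(s^2 + 10*s + 29)^3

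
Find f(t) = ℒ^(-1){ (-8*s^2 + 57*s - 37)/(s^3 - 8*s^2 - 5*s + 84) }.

Factor the denominator: s^3 - 8*s^2 - 5*s + 84 = (s - 7)*(s - 4)*(s + 3).
Partial fraction decomposition gives [-3/(s - 4)] + [-1/(s - 7)] + [-4/(s + 3)].
Invert each term: -3/(s - 4) ↔ -3e^(4t); -1/(s - 7) ↔ -e^(7t); -4/(s + 3) ↔ -4e^(-3t).

f(t) = -exp(7*t) - 3*exp(4*t) - 4*exp(-3*t)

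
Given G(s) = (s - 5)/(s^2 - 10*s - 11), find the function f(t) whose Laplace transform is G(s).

f(t) = exp(5*t)*cosh(6*t)

Rewrite the denominator: s^2 - 10*s - 11 = (s - 5)^2 - 36.
The form in (s - 5) signals a first-shifting-theorem factor e^(5t).
Since L{cosh(6t)} = s/(s^2 - 36), the inverse is e^(5*t)*cosh(6*t).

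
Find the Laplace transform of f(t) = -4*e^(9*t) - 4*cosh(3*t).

-4*s/(s^2 - 9) - 4/(s - 9)

The transform is linear, so treat each term independently.
(-4)·[L{cosh(3t)} = s/(s^2 - 9)]; (-4)·[L{e^(9t)} = 1/(s - 9)].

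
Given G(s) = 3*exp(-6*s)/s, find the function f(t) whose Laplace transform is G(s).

The factor e^(-6s) signals a time shift by c = 6 (second shifting theorem).
L{3} = 3/s, so L^-1{3/s} = 3.
Hence the inverse is u(t - 6) times that function evaluated at t - 6.

f(t) = Heaviside(t - 6)*(3)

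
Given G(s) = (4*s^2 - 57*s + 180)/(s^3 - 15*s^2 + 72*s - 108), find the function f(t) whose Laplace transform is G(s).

f(t) = -6*t*exp(6*t) - exp(6*t) + 5*exp(3*t)

Factor the denominator: s^3 - 15*s^2 + 72*s - 108 = (s - 6)^2*(s - 3).
Partial fraction decomposition gives [-1/(s - 6)] + [-6/(s - 6)^2] + [5/(s - 3)].
Invert each term: -1/(s - 6) ↔ -e^(6t); -6/(s - 6)^2 ↔ -6t·e^(6t); 5/(s - 3) ↔ 5e^(3t).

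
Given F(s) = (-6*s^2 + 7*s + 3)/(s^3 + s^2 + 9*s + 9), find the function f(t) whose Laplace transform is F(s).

Factor the denominator: s^3 + s^2 + 9*s + 9 = (s + 1)*(s^2 + 9).
Partial fraction decomposition gives [-1/(s + 1)] + [-5*s/(s^2 + 9)] + [12/(s^2 + 9)].
Invert each term: -1/(s + 1) ↔ -e^(-t); -5·s/(s^2 + 9) ↔ -5cos(3t); 4·3/(s^2 + 9) ↔ 4sin(3t).

f(t) = 4*sin(3*t) - 5*cos(3*t) - exp(-t)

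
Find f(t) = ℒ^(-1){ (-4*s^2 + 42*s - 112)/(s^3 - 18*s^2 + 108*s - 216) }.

f(t) = -2*t^2*exp(6*t) - 6*t*exp(6*t) - 4*exp(6*t)

Factor the denominator: s^3 - 18*s^2 + 108*s - 216 = (s - 6)^3.
Partial fraction decomposition gives [-4/(s - 6)] + [-6/(s - 6)^2] + [-4/(s - 6)^3].
Invert each term: -4/(s - 6) ↔ -4e^(6t); -6/(s - 6)^2 ↔ -6t·e^(6t); -4/(s - 6)^3 ↔ (-2)t^2·e^(6t).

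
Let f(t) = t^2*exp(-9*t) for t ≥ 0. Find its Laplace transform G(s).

L{e^(-9t)} = 1/(s + 9).
Then apply L{t^2·g(t)} = (-1)^2 d^2/ds^2[H(s)] with H(s) = 1/(s + 9):
differentiating 2 times and applying the sign gives 2/(s + 9)^3.

G(s) = 2/(s + 9)^3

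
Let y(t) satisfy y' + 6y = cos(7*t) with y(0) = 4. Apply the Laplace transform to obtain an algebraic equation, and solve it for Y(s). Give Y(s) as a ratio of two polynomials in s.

Laplace-transform each side.
Using L{y'} = sY - y(0) = sY - 4, the left side becomes (s + 6)Y - (4).
The right side is L{cos(7*t)} = s/(s^2 + 49).
So (s + 6)Y = s/(s^2 + 49) + (4).
Divide through and combine into a single rational function.

Y(s) = (4*s^2 + s + 196)/(s^3 + 6*s^2 + 49*s + 294)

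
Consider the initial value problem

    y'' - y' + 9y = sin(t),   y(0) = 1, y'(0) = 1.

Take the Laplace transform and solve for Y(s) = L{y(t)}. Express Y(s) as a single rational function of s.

Y(s) = (s^3 + s + 1)/(s^4 - s^3 + 10*s^2 - s + 9)

Laplace-transform each side.
The derivative rules (L{y''} = s^2 Y - s·y(0) - y'(0) and L{y'} = sY - y(0), with y(0) = 1, y'(0) = 1) turn the left side into (s^2 - s + 9)Y - (s).
The right side is L{sin(t)} = 1/(s^2 + 1).
So (s^2 - s + 9)Y = 1/(s^2 + 1) + (s).
Divide through and combine into a single rational function.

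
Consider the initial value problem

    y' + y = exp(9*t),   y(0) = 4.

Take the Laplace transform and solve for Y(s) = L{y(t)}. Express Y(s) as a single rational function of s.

Laplace-transform each side.
Using L{y'} = sY - y(0) = sY - 4, the left side becomes (s + 1)Y - (4).
The right side is L{exp(9*t)} = 1/(s - 9).
So (s + 1)Y = 1/(s - 9) + (4).
Isolate Y and clear denominators.

Y(s) = (4*s - 35)/(s^2 - 8*s - 9)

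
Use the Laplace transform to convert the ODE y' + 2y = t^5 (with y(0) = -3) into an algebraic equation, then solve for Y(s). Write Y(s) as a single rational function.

Laplace-transform each side.
Using L{y'} = sY - y(0) = sY - (-3), the left side becomes (s + 2)Y - (-3).
The right side is L{t^5} = 120/s^6.
So (s + 2)Y = 120/s^6 + (-3).
Solve for Y(s) and write it as one ratio of polynomials.

Y(s) = (-3*s^6 + 120)/(s^7 + 2*s^6)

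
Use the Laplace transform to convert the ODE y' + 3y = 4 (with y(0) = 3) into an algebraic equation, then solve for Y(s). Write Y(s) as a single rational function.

Take the Laplace transform of both sides.
With L{y'} = sY - y(0) = sY - 3: the LHS transforms to (s + 3)Y - (3).
The right side is L{4} = 4/s.
So (s + 3)Y = 4/s + (3).
Solve for Y(s) and write it as one ratio of polynomials.

Y(s) = (3*s + 4)/(s^2 + 3*s)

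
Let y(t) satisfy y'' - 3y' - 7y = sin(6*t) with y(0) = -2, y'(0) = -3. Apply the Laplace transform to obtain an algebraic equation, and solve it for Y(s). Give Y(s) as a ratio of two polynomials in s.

Y(s) = (-2*s^3 + 3*s^2 - 72*s + 114)/(s^4 - 3*s^3 + 29*s^2 - 108*s - 252)

Transform both sides with L{·}.
With L{y''} = s^2 Y - s·y(0) - y'(0) and L{y'} = sY - y(0), with y(0) = -2, y'(0) = -3: the LHS transforms to (s^2 - 3*s - 7)Y - (-2*s + 3).
The right side is L{sin(6*t)} = 6/(s^2 + 36).
So (s^2 - 3*s - 7)Y = 6/(s^2 + 36) + (-2*s + 3).
Isolate Y and clear denominators.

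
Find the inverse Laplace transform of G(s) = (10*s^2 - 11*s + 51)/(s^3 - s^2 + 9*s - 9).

Factor the denominator: s^3 - s^2 + 9*s - 9 = (s - 1)*(s^2 + 9).
Partial fraction decomposition gives [5/(s - 1)] + [5*s/(s^2 + 9)] + [-6/(s^2 + 9)].
Invert each term: 5/(s - 1) ↔ 5e^(t); 5·s/(s^2 + 9) ↔ 5cos(3t); -2·3/(s^2 + 9) ↔ -2sin(3t).

5*exp(t) - 2*sin(3*t) + 5*cos(3*t)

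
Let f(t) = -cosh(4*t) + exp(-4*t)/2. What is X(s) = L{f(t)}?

Apply the Laplace transform termwise.
(1/2)·[L{e^(-4t)} = 1/(s + 4)]; (-1)·[L{cosh(4t)} = s/(s^2 - 16)].

X(s) = -s/(s^2 - 16) + 1/(2*(s + 4))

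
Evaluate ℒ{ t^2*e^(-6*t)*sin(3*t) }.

18*(s^2 + 12*s + 33)/(s^2 + 12*s + 45)^3

L{sin(3t)} = 3/(s^2 + 9).
Multiplying by e^(-6t) shifts s → s + 6, so L{e^(-6*t)*sin(3*t)} = 3/((s + 6)^2 + 9).
Then apply L{t^2·g(t)} = (-1)^2 d^2/ds^2[G(s)] with G(s) = 3/((s + 6)^2 + 9):
differentiating 2 times and applying the sign gives 18*(s^2 + 12*s + 33)/(s^2 + 12*s + 45)^3.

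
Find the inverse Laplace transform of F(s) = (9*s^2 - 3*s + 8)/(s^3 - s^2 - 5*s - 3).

Factor the denominator: s^3 - s^2 - 5*s - 3 = (s - 3)*(s + 1)^2.
Partial fraction decomposition gives [4/(s + 1)] + [-5/(s + 1)^2] + [5/(s - 3)].
Invert each term: 4/(s + 1) ↔ 4e^(-t); -5/(s + 1)^2 ↔ -5t·e^(-t); 5/(s - 3) ↔ 5e^(3t).

-5*t*exp(-t) + 5*exp(3*t) + 4*exp(-t)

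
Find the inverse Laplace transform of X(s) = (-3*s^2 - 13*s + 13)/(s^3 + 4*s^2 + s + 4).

Factor the denominator: s^3 + 4*s^2 + s + 4 = (s + 4)*(s^2 + 1).
Partial fraction decomposition gives [1/(s + 4)] + [-4*s/(s^2 + 1)] + [3/(s^2 + 1)].
Invert each term: 1/(s + 4) ↔ e^(-4t); -4·s/(s^2 + 1) ↔ -4cos(t); 3·1/(s^2 + 1) ↔ 3sin(t).

3*sin(t) - 4*cos(t) + exp(-4*t)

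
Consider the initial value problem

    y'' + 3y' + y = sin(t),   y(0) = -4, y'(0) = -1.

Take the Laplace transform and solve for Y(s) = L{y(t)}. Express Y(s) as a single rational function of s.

Y(s) = (-4*s^3 - 13*s^2 - 4*s - 12)/(s^4 + 3*s^3 + 2*s^2 + 3*s + 1)

Laplace-transform each side.
The derivative rules (L{y''} = s^2 Y - s·y(0) - y'(0) and L{y'} = sY - y(0), with y(0) = -4, y'(0) = -1) turn the left side into (s^2 + 3*s + 1)Y - (-4*s - 13).
The right side is L{sin(t)} = 1/(s^2 + 1).
So (s^2 + 3*s + 1)Y = 1/(s^2 + 1) + (-4*s - 13).
Isolate Y and clear denominators.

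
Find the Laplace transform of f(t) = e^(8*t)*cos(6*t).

L{cos(6t)} = s/(s^2 + 36).
By the first shifting theorem, multiplying by e^(8t) replaces s with s - 8.

(s - 8)/((s - 8)^2 + 36)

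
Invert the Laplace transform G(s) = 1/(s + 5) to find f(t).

f(t) = exp(-5*t)

Since L{e^(-5t)} = 1/(s + 5), the inverse is e^(-5*t).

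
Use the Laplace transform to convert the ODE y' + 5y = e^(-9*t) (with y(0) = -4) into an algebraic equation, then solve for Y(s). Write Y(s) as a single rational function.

Y(s) = (-4*s - 35)/(s^2 + 14*s + 45)

Apply the Laplace transform to the equation.
The derivative rules (L{y'} = sY - y(0) = sY - (-4)) turn the left side into (s + 5)Y - (-4).
The right side is L{e^(-9*t)} = 1/(s + 9).
So (s + 5)Y = 1/(s + 9) + (-4).
Solve for Y(s) and write it as one ratio of polynomials.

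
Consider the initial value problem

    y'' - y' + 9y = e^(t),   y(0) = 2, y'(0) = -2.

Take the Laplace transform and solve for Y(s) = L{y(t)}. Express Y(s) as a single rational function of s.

Y(s) = (2*s^2 - 6*s + 5)/(s^3 - 2*s^2 + 10*s - 9)

Transform both sides with L{·}.
The derivative rules (L{y''} = s^2 Y - s·y(0) - y'(0) and L{y'} = sY - y(0), with y(0) = 2, y'(0) = -2) turn the left side into (s^2 - s + 9)Y - (2*s - 4).
The right side is L{e^(t)} = 1/(s - 1).
So (s^2 - s + 9)Y = 1/(s - 1) + (2*s - 4).
Solve for Y(s) and write it as one ratio of polynomials.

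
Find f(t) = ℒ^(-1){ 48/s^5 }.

f(t) = 2*t^4

Since L{t^4} = 4!/s^5 = 24/s^5, the inverse is t^4, scaled by 2.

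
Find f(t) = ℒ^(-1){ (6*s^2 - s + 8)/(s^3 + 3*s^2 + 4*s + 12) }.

Factor the denominator: s^3 + 3*s^2 + 4*s + 12 = (s + 3)*(s^2 + 4).
Partial fraction decomposition gives [5/(s + 3)] + [s/(s^2 + 4)] + [-4/(s^2 + 4)].
Invert each term: 5/(s + 3) ↔ 5e^(-3t); 1·s/(s^2 + 4) ↔ cos(2t); -2·2/(s^2 + 4) ↔ -2sin(2t).

f(t) = -2*sin(2*t) + cos(2*t) + 5*exp(-3*t)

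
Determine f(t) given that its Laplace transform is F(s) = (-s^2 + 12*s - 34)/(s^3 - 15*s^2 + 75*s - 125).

f(t) = t^2*exp(5*t)/2 + 2*t*exp(5*t) - exp(5*t)

Factor the denominator: s^3 - 15*s^2 + 75*s - 125 = (s - 5)^3.
Partial fraction decomposition gives [-1/(s - 5)] + [2/(s - 5)^2] + [(s - 5)^(-3)].
Invert each term: -1/(s - 5) ↔ -e^(5t); 2/(s - 5)^2 ↔ 2t·e^(5t); 1/(s - 5)^3 ↔ (1/2)t^2·e^(5t).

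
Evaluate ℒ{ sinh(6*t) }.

L{sinh(6t)} = 6/(s^2 - 36).

6/(s^2 - 36)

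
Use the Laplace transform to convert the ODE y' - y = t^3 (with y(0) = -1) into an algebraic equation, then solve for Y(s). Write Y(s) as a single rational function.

Transform both sides with L{·}.
With L{y'} = sY - y(0) = sY - (-1): the LHS transforms to (s - 1)Y - (-1).
The right side is L{t^3} = 6/s^4.
So (s - 1)Y = 6/s^4 + (-1).
Solve for Y(s) and write it as one ratio of polynomials.

Y(s) = (-s^4 + 6)/(s^5 - s^4)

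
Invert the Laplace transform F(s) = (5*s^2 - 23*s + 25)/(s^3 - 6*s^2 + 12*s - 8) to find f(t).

f(t) = -t^2*exp(2*t)/2 - 3*t*exp(2*t) + 5*exp(2*t)

Factor the denominator: s^3 - 6*s^2 + 12*s - 8 = (s - 2)^3.
Partial fraction decomposition gives [5/(s - 2)] + [-3/(s - 2)^2] + [-1/(s - 2)^3].
Invert each term: 5/(s - 2) ↔ 5e^(2t); -3/(s - 2)^2 ↔ -3t·e^(2t); -1/(s - 2)^3 ↔ (-1/2)t^2·e^(2t).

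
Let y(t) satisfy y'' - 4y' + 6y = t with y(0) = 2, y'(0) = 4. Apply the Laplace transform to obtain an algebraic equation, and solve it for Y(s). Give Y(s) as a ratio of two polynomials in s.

Y(s) = (2*s^3 - 4*s^2 + 1)/(s^4 - 4*s^3 + 6*s^2)

Apply the Laplace transform to the equation.
The derivative rules (L{y''} = s^2 Y - s·y(0) - y'(0) and L{y'} = sY - y(0), with y(0) = 2, y'(0) = 4) turn the left side into (s^2 - 4*s + 6)Y - (2*s - 4).
The right side is L{t} = s^(-2).
So (s^2 - 4*s + 6)Y = s^(-2) + (2*s - 4).
Isolate Y and clear denominators.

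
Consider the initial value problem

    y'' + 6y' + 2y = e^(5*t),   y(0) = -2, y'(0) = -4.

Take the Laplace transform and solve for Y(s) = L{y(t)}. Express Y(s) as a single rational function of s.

Take the Laplace transform of both sides.
Using L{y''} = s^2 Y - s·y(0) - y'(0) and L{y'} = sY - y(0), with y(0) = -2, y'(0) = -4, the left side becomes (s^2 + 6*s + 2)Y - (-2*s - 16).
The right side is L{e^(5*t)} = 1/(s - 5).
So (s^2 + 6*s + 2)Y = 1/(s - 5) + (-2*s - 16).
Solve for Y(s) and write it as one ratio of polynomials.

Y(s) = (-2*s^2 - 6*s + 81)/(s^3 + s^2 - 28*s - 10)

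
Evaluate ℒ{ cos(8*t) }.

s/(s^2 + 64)

L{cos(8t)} = s/(s^2 + 64).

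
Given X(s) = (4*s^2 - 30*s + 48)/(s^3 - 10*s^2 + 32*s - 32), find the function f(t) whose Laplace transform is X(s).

Factor the denominator: s^3 - 10*s^2 + 32*s - 32 = (s - 4)^2*(s - 2).
Partial fraction decomposition gives [3/(s - 4)] + [-4/(s - 4)^2] + [1/(s - 2)].
Invert each term: 3/(s - 4) ↔ 3e^(4t); -4/(s - 4)^2 ↔ -4t·e^(4t); 1/(s - 2) ↔ e^(2t).

f(t) = -4*t*exp(4*t) + 3*exp(4*t) + exp(2*t)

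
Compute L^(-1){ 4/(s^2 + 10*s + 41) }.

Rewrite the denominator: s^2 + 10*s + 41 = (s + 5)^2 + 16.
The form in (s + 5) signals a first-shifting-theorem factor e^(-5t).
Since L{sin(4t)} = 4/(s^2 + 16), the inverse is e^(-5*t)*sin(4*t).

exp(-5*t)*sin(4*t)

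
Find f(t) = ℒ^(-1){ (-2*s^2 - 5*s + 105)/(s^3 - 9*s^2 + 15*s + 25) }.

Factor the denominator: s^3 - 9*s^2 + 15*s + 25 = (s - 5)^2*(s + 1).
Partial fraction decomposition gives [-5/(s - 5)] + [5/(s - 5)^2] + [3/(s + 1)].
Invert each term: -5/(s - 5) ↔ -5e^(5t); 5/(s - 5)^2 ↔ 5t·e^(5t); 3/(s + 1) ↔ 3e^(-t).

f(t) = 5*t*exp(5*t) - 5*exp(5*t) + 3*exp(-t)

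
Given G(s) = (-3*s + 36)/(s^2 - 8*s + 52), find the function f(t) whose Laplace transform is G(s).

f(t) = 4*exp(4*t)*sin(6*t) - 3*exp(4*t)*cos(6*t)

Complete the square in the denominator: s^2 - 8*s + 52 = (s - 4)^2 + 6^2.
Split the numerator to match: -3*s + 36 = -3·(s - 4) + 4·6.
Invert each term: -3·(s - 4)/((s - 4)^2 + 36) ↔ -3e^(4t)cos(6t); 4·6/((s - 4)^2 + 36) ↔ 4e^(4t)sin(6t).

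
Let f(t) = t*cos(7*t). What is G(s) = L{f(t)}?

L{cos(7t)} = s/(s^2 + 49).
Then apply L{t·g(t)} = -d/ds[H(s)] with H(s) = s/(s^2 + 49):
differentiating 1 time and applying the sign gives (s - 7)*(s + 7)/(s^2 + 49)^2.

G(s) = (s - 7)*(s + 7)/(s^2 + 49)^2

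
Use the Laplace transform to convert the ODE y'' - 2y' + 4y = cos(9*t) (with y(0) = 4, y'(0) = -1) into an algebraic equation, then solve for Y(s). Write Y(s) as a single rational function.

Y(s) = (4*s^3 - 9*s^2 + 325*s - 729)/(s^4 - 2*s^3 + 85*s^2 - 162*s + 324)

Laplace-transform each side.
Using L{y''} = s^2 Y - s·y(0) - y'(0) and L{y'} = sY - y(0), with y(0) = 4, y'(0) = -1, the left side becomes (s^2 - 2*s + 4)Y - (4*s - 9).
The right side is L{cos(9*t)} = s/(s^2 + 81).
So (s^2 - 2*s + 4)Y = s/(s^2 + 81) + (4*s - 9).
Divide through and combine into a single rational function.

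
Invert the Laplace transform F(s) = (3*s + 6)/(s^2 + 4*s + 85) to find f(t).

f(t) = 3*exp(-2*t)*cos(9*t)

Rewrite the denominator: s^2 + 4*s + 85 = (s + 2)^2 + 81.
The form in (s + 2) signals a first-shifting-theorem factor e^(-2t).
Since L{cos(9t)} = s/(s^2 + 81), the inverse is exp(-2*t)*cos(9*t), scaled by 3.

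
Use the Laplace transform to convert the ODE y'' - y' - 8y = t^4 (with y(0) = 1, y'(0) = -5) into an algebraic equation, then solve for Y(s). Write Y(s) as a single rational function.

Y(s) = (s^6 - 6*s^5 + 24)/(s^7 - s^6 - 8*s^5)

Laplace-transform each side.
Using L{y''} = s^2 Y - s·y(0) - y'(0) and L{y'} = sY - y(0), with y(0) = 1, y'(0) = -5, the left side becomes (s^2 - s - 8)Y - (s - 6).
The right side is L{t^4} = 24/s^5.
So (s^2 - s - 8)Y = 24/s^5 + (s - 6).
Divide through and combine into a single rational function.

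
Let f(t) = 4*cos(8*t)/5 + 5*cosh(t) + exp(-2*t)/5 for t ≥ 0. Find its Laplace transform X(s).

Apply the Laplace transform termwise.
(5)·[L{cosh(t)} = s/(s^2 - 1)]; (1/5)·[L{e^(-2t)} = 1/(s + 2)]; (4/5)·[L{cos(8t)} = s/(s^2 + 64)].

X(s) = 4*s/(5*(s^2 + 64)) + 5*s/(s^2 - 1) + 1/(5*(s + 2))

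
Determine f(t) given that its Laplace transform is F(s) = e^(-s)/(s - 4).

f(t) = Heaviside(t - 1)*(exp(4*t - 4))

The factor e^(-s) signals a time shift by c = 1 (second shifting theorem).
L{e^(4t)} = 1/(s - 4), so L^-1{1/(s - 4)} = e^(4*t).
Hence the inverse is u(t - 1) times that function evaluated at t - 1.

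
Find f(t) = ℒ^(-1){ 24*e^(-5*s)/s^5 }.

The factor e^(-5s) signals a time shift by c = 5 (second shifting theorem).
L{t^4} = 4!/s^5 = 24/s^5, so L^-1{24/s^5} = t^4.
Hence the inverse is u(t - 5) times that function evaluated at t - 5.

f(t) = Heaviside(t - 5)*((t - 5)^4)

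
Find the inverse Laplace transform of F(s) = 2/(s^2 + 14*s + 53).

exp(-7*t)*sin(2*t)

Rewrite the denominator: s^2 + 14*s + 53 = (s + 7)^2 + 4.
The form in (s + 7) signals a first-shifting-theorem factor e^(-7t).
Since L{sin(2t)} = 2/(s^2 + 4), the inverse is exp(-7*t)*sin(2*t).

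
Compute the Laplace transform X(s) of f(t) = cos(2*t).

L{cos(2t)} = s/(s^2 + 4).

X(s) = s/(s^2 + 4)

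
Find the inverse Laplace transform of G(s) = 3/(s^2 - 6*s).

exp(3*t)*sinh(3*t)

Rewrite the denominator: s^2 - 6*s = (s - 3)^2 - 9.
The form in (s - 3) signals a first-shifting-theorem factor e^(3t).
Since L{sinh(3t)} = 3/(s^2 - 9), the inverse is e^(3*t)*sinh(3*t).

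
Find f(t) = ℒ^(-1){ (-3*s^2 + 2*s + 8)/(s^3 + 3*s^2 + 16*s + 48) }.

f(t) = 2*sin(4*t) - 2*cos(4*t) - exp(-3*t)

Factor the denominator: s^3 + 3*s^2 + 16*s + 48 = (s + 3)*(s^2 + 16).
Partial fraction decomposition gives [-1/(s + 3)] + [-2*s/(s^2 + 16)] + [8/(s^2 + 16)].
Invert each term: -1/(s + 3) ↔ -e^(-3t); -2·s/(s^2 + 16) ↔ -2cos(4t); 2·4/(s^2 + 16) ↔ 2sin(4t).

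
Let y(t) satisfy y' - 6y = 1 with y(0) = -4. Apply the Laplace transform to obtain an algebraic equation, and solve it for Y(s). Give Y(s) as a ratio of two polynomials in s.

Transform both sides with L{·}.
Using L{y'} = sY - y(0) = sY - (-4), the left side becomes (s - 6)Y - (-4).
The right side is L{1} = 1/s.
So (s - 6)Y = 1/s + (-4).
Isolate Y and clear denominators.

Y(s) = (-4*s + 1)/(s^2 - 6*s)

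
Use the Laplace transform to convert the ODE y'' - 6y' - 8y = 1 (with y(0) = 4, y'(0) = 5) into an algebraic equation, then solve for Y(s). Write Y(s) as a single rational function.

Y(s) = (4*s^2 - 19*s + 1)/(s^3 - 6*s^2 - 8*s)

Apply the Laplace transform to the equation.
With L{y''} = s^2 Y - s·y(0) - y'(0) and L{y'} = sY - y(0), with y(0) = 4, y'(0) = 5: the LHS transforms to (s^2 - 6*s - 8)Y - (4*s - 19).
The right side is L{1} = 1/s.
So (s^2 - 6*s - 8)Y = 1/s + (4*s - 19).
Isolate Y and clear denominators.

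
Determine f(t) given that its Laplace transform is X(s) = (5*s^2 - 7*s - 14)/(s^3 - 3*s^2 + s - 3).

Factor the denominator: s^3 - 3*s^2 + s - 3 = (s - 3)*(s^2 + 1).
Partial fraction decomposition gives [1/(s - 3)] + [4*s/(s^2 + 1)] + [5/(s^2 + 1)].
Invert each term: 1/(s - 3) ↔ e^(3t); 4·s/(s^2 + 1) ↔ 4cos(t); 5·1/(s^2 + 1) ↔ 5sin(t).

f(t) = exp(3*t) + 5*sin(t) + 4*cos(t)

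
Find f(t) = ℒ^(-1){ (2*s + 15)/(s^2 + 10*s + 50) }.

f(t) = exp(-5*t)*sin(5*t) + 2*exp(-5*t)*cos(5*t)

Complete the square in the denominator: s^2 + 10*s + 50 = (s + 5)^2 + 5^2.
Split the numerator to match: 2*s + 15 = 2·(s + 5) + 1·5.
Invert each term: 2·(s + 5)/((s + 5)^2 + 25) ↔ 2e^(-5t)cos(5t); 1·5/((s + 5)^2 + 25) ↔ e^(-5t)sin(5t).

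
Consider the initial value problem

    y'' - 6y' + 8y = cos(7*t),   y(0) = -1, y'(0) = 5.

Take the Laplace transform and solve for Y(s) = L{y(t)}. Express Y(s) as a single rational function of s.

Y(s) = (-s^3 + 11*s^2 - 48*s + 539)/(s^4 - 6*s^3 + 57*s^2 - 294*s + 392)

Transform both sides with L{·}.
The derivative rules (L{y''} = s^2 Y - s·y(0) - y'(0) and L{y'} = sY - y(0), with y(0) = -1, y'(0) = 5) turn the left side into (s^2 - 6*s + 8)Y - (-s + 11).
The right side is L{cos(7*t)} = s/(s^2 + 49).
So (s^2 - 6*s + 8)Y = s/(s^2 + 49) + (-s + 11).
Divide through and combine into a single rational function.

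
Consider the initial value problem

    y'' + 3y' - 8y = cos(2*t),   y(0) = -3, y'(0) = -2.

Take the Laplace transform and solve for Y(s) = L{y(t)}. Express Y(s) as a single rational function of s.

Transform both sides with L{·}.
Using L{y''} = s^2 Y - s·y(0) - y'(0) and L{y'} = sY - y(0), with y(0) = -3, y'(0) = -2, the left side becomes (s^2 + 3*s - 8)Y - (-3*s - 11).
The right side is L{cos(2*t)} = s/(s^2 + 4).
So (s^2 + 3*s - 8)Y = s/(s^2 + 4) + (-3*s - 11).
Isolate Y and clear denominators.

Y(s) = (-3*s^3 - 11*s^2 - 11*s - 44)/(s^4 + 3*s^3 - 4*s^2 + 12*s - 32)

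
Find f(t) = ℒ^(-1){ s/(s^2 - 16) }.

Since L{cosh(4t)} = s/(s^2 - 16), the inverse is cosh(4*t).

f(t) = cosh(4*t)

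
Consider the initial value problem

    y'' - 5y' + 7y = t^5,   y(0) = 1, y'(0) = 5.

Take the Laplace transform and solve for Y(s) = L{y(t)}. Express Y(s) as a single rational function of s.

Apply the Laplace transform to the equation.
With L{y''} = s^2 Y - s·y(0) - y'(0) and L{y'} = sY - y(0), with y(0) = 1, y'(0) = 5: the LHS transforms to (s^2 - 5*s + 7)Y - (s).
The right side is L{t^5} = 120/s^6.
So (s^2 - 5*s + 7)Y = 120/s^6 + (s).
Divide through and combine into a single rational function.

Y(s) = (s^7 + 120)/(s^8 - 5*s^7 + 7*s^6)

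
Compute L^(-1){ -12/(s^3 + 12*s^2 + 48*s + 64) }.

Rewrite the denominator: s^3 + 12*s^2 + 48*s + 64 = (s + 4)^3.
The form in (s + 4) signals a first-shifting-theorem factor e^(-4t).
Since L{t^2} = 2!/s^3 = 2/s^3, the inverse is t^2*e^(-4*t), scaled by -6.

-6*t^2*exp(-4*t)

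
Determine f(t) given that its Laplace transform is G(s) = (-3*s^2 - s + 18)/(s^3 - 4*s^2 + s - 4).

f(t) = -2*exp(4*t) - 5*sin(t) - cos(t)

Factor the denominator: s^3 - 4*s^2 + s - 4 = (s - 4)*(s^2 + 1).
Partial fraction decomposition gives [-2/(s - 4)] + [-s/(s^2 + 1)] + [-5/(s^2 + 1)].
Invert each term: -2/(s - 4) ↔ -2e^(4t); -1·s/(s^2 + 1) ↔ -cos(t); -5·1/(s^2 + 1) ↔ -5sin(t).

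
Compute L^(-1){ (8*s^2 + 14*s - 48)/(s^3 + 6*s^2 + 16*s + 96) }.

-4*sin(4*t) + 5*cos(4*t) + 3*exp(-6*t)

Factor the denominator: s^3 + 6*s^2 + 16*s + 96 = (s + 6)*(s^2 + 16).
Partial fraction decomposition gives [3/(s + 6)] + [5*s/(s^2 + 16)] + [-16/(s^2 + 16)].
Invert each term: 3/(s + 6) ↔ 3e^(-6t); 5·s/(s^2 + 16) ↔ 5cos(4t); -4·4/(s^2 + 16) ↔ -4sin(4t).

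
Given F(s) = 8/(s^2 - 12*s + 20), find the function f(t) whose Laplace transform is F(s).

Rewrite the denominator: s^2 - 12*s + 20 = (s - 6)^2 - 16.
The form in (s - 6) signals a first-shifting-theorem factor e^(6t).
Since L{sinh(4t)} = 4/(s^2 - 16), the inverse is e^(6*t)*sinh(4*t), scaled by 2.

f(t) = 2*exp(6*t)*sinh(4*t)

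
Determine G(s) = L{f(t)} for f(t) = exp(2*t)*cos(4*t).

L{cos(4t)} = s/(s^2 + 16).
By the first shifting theorem, multiplying by e^(2t) replaces s with s - 2.

G(s) = (s - 2)/((s - 2)^2 + 16)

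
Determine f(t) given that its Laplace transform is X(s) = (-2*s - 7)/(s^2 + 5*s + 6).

Factor the denominator: s^2 + 5*s + 6 = (s + 2)*(s + 3).
Partial fraction decomposition gives [1/(s + 3)] + [-3/(s + 2)].
Invert each term: 1/(s + 3) ↔ e^(-3t); -3/(s + 2) ↔ -3e^(-2t).

f(t) = -3*exp(-2*t) + exp(-3*t)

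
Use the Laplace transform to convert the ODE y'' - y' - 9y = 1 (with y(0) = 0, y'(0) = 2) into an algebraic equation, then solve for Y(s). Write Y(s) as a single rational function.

Y(s) = (2*s + 1)/(s^3 - s^2 - 9*s)

Laplace-transform each side.
With L{y''} = s^2 Y - s·y(0) - y'(0) and L{y'} = sY - y(0), with y(0) = 0, y'(0) = 2: the LHS transforms to (s^2 - s - 9)Y - (2).
The right side is L{1} = 1/s.
So (s^2 - s - 9)Y = 1/s + (2).
Isolate Y and clear denominators.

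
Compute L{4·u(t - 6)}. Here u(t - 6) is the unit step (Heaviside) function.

4*exp(-6*s)/s

By the second shifting theorem, L{u(t - c)·g(t - c)} = e^(-cs)·G(s) with c = 6 and G(s) = L{g(t)}.
L{4} = 4/s.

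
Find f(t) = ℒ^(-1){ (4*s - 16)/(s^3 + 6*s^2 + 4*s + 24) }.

f(t) = -sin(2*t) + cos(2*t) - exp(-6*t)

Factor the denominator: s^3 + 6*s^2 + 4*s + 24 = (s + 6)*(s^2 + 4).
Partial fraction decomposition gives [-1/(s + 6)] + [s/(s^2 + 4)] + [-2/(s^2 + 4)].
Invert each term: -1/(s + 6) ↔ -e^(-6t); 1·s/(s^2 + 4) ↔ cos(2t); -1·2/(s^2 + 4) ↔ -sin(2t).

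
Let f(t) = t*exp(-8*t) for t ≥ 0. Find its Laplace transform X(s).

L{e^(-8t)} = 1/(s + 8).
Then apply L{t·g(t)} = -d/ds[G(s)] with G(s) = 1/(s + 8):
differentiating 1 time and applying the sign gives (s + 8)^(-2).

X(s) = (s + 8)^(-2)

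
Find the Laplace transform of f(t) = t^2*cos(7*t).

L{cos(7t)} = s/(s^2 + 49).
Then apply L{t^2·g(t)} = (-1)^2 d^2/ds^2[G(s)] with G(s) = s/(s^2 + 49):
differentiating 2 times and applying the sign gives 2*s*(s^2 - 147)/(s^2 + 49)^3.

2*s*(s^2 - 147)/(s^2 + 49)^3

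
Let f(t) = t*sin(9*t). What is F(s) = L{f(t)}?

L{sin(9t)} = 9/(s^2 + 81).
Then apply L{t·g(t)} = -d/ds[G(s)] with G(s) = 9/(s^2 + 81):
differentiating 1 time and applying the sign gives 18*s/(s^2 + 81)^2.

F(s) = 18*s/(s^2 + 81)^2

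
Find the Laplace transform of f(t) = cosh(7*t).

L{cosh(7t)} = s/(s^2 - 49).

s/(s^2 - 49)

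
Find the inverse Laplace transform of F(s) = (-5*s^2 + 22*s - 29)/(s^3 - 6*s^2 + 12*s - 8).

-5*t^2*exp(2*t)/2 + 2*t*exp(2*t) - 5*exp(2*t)

Factor the denominator: s^3 - 6*s^2 + 12*s - 8 = (s - 2)^3.
Partial fraction decomposition gives [-5/(s - 2)] + [2/(s - 2)^2] + [-5/(s - 2)^3].
Invert each term: -5/(s - 2) ↔ -5e^(2t); 2/(s - 2)^2 ↔ 2t·e^(2t); -5/(s - 2)^3 ↔ (-5/2)t^2·e^(2t).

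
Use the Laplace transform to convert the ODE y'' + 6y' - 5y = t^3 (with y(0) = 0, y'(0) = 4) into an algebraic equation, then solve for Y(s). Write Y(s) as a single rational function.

Take the Laplace transform of both sides.
Using L{y''} = s^2 Y - s·y(0) - y'(0) and L{y'} = sY - y(0), with y(0) = 0, y'(0) = 4, the left side becomes (s^2 + 6*s - 5)Y - (4).
The right side is L{t^3} = 6/s^4.
So (s^2 + 6*s - 5)Y = 6/s^4 + (4).
Isolate Y and clear denominators.

Y(s) = (4*s^4 + 6)/(s^6 + 6*s^5 - 5*s^4)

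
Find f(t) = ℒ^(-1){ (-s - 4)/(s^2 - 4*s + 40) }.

Complete the square in the denominator: s^2 - 4*s + 40 = (s - 2)^2 + 6^2.
Split the numerator to match: -s - 4 = -1·(s - 2) - 1·6.
Invert each term: -1·(s - 2)/((s - 2)^2 + 36) ↔ -e^(2t)cos(6t); -1·6/((s - 2)^2 + 36) ↔ -e^(2t)sin(6t).

f(t) = -exp(2*t)*sin(6*t) - exp(2*t)*cos(6*t)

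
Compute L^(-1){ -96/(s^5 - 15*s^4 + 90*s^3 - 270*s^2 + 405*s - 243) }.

Rewrite the denominator: s^5 - 15*s^4 + 90*s^3 - 270*s^2 + 405*s - 243 = (s - 3)^5.
The form in (s - 3) signals a first-shifting-theorem factor e^(3t).
Since L{t^4} = 4!/s^5 = 24/s^5, the inverse is t^4*exp(3*t), scaled by -4.

-4*t^4*exp(3*t)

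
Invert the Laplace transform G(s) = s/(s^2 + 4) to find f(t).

Since L{cos(2t)} = s/(s^2 + 4), the inverse is cos(2*t).

f(t) = cos(2*t)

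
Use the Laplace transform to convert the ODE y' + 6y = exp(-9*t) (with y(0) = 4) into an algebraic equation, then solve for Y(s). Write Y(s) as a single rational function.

Y(s) = (4*s + 37)/(s^2 + 15*s + 54)

Laplace-transform each side.
Using L{y'} = sY - y(0) = sY - 4, the left side becomes (s + 6)Y - (4).
The right side is L{exp(-9*t)} = 1/(s + 9).
So (s + 6)Y = 1/(s + 9) + (4).
Isolate Y and clear denominators.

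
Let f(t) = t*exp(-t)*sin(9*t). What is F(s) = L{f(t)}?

F(s) = 18*(s + 1)/(s^2 + 2*s + 82)^2

L{sin(9t)} = 9/(s^2 + 81).
Multiplying by e^(-t) shifts s → s + 1, so L{exp(-t)*sin(9*t)} = 9/((s + 1)^2 + 81).
Then apply L{t·g(t)} = -d/ds[G(s)] with G(s) = 9/((s + 1)^2 + 81):
differentiating 1 time and applying the sign gives 18*(s + 1)/(s^2 + 2*s + 82)^2.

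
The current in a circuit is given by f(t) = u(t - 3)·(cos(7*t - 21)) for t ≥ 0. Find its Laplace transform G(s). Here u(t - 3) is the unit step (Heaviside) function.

By the second shifting theorem, L{u(t - c)·g(t - c)} = e^(-cs)·H(s) with c = 3 and H(s) = L{g(t)}.
L{cos(7t)} = s/(s^2 + 49).

G(s) = s*exp(-3*s)/(s^2 + 49)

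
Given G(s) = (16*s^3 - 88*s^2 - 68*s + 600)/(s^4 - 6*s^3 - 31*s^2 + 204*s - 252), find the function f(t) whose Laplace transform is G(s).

f(t) = 5*exp(7*t) - exp(3*t) + 6*exp(2*t) + 6*exp(-6*t)

Factor the denominator: s^4 - 6*s^3 - 31*s^2 + 204*s - 252 = (s - 7)*(s - 3)*(s - 2)*(s + 6).
Partial fraction decomposition gives [6/(s - 2)] + [6/(s + 6)] + [-1/(s - 3)] + [5/(s - 7)].
Invert each term: 6/(s - 2) ↔ 6e^(2t); 6/(s + 6) ↔ 6e^(-6t); -1/(s - 3) ↔ -e^(3t); 5/(s - 7) ↔ 5e^(7t).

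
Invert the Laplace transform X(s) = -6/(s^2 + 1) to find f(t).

Since L{sin(t)} = 1/(s^2 + 1), the inverse is sin(t), scaled by -6.

f(t) = -6*sin(t)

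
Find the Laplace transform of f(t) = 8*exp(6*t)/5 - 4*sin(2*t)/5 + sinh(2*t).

-8/(5*(s^2 + 4)) + 2/(s^2 - 4) + 8/(5*(s - 6))

The transform is linear, so treat each term independently.
(8/5)·[L{e^(6t)} = 1/(s - 6)]; (-4/5)·[L{sin(2t)} = 2/(s^2 + 4)]; L{sinh(2t)} = 2/(s^2 - 4).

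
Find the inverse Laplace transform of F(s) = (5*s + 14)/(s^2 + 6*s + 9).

-t*exp(-3*t) + 5*exp(-3*t)

Factor the denominator: s^2 + 6*s + 9 = (s + 3)^2.
Partial fraction decomposition gives [5/(s + 3)] + [-1/(s + 3)^2].
Invert each term: 5/(s + 3) ↔ 5e^(-3t); -1/(s + 3)^2 ↔ -t·e^(-3t).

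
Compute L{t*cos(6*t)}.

(s - 6)*(s + 6)/(s^2 + 36)^2

L{cos(6t)} = s/(s^2 + 36).
Then apply L{t·g(t)} = -d/ds[G(s)] with G(s) = s/(s^2 + 36):
differentiating 1 time and applying the sign gives (s - 6)*(s + 6)/(s^2 + 36)^2.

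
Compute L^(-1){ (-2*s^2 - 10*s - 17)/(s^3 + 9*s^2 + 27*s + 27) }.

-5*t^2*exp(-3*t)/2 + 2*t*exp(-3*t) - 2*exp(-3*t)

Factor the denominator: s^3 + 9*s^2 + 27*s + 27 = (s + 3)^3.
Partial fraction decomposition gives [-2/(s + 3)] + [2/(s + 3)^2] + [-5/(s + 3)^3].
Invert each term: -2/(s + 3) ↔ -2e^(-3t); 2/(s + 3)^2 ↔ 2t·e^(-3t); -5/(s + 3)^3 ↔ (-5/2)t^2·e^(-3t).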